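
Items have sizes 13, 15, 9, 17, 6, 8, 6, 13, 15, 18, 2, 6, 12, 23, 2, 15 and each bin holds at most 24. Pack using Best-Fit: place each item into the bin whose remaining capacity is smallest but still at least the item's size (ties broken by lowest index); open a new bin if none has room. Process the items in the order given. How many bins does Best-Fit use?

9 bins

Put 13 in bin 1; 11 remain.
Put 15 in bin 2; 9 remain.
Put 9 in bin 2; 0 remain.
Put 17 in bin 3; 7 remain.
Put 6 in bin 3; 1 remain.
Put 8 in bin 1; 3 remain.
Put 6 in bin 4; 18 remain.
Put 13 in bin 4; 5 remain.
Put 15 in bin 5; 9 remain.
Put 18 in bin 6; 6 remain.
Put 2 in bin 1; 1 remain.
Put 6 in bin 6; 0 remain.
Put 12 in bin 7; 12 remain.
Put 23 in bin 8; 1 remain.
Put 2 in bin 4; 3 remain.
Put 15 in bin 9; 9 remain.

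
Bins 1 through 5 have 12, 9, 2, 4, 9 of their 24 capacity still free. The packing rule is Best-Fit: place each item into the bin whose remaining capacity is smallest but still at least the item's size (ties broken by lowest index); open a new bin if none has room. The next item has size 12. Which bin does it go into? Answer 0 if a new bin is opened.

Bins with room: bin 1 (12).
Tightest fit is bin 1 with 12 free.

1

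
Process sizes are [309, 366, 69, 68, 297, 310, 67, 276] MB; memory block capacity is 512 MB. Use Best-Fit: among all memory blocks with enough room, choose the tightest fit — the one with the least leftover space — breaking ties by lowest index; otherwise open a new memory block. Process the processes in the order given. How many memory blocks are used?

memory block 1: place 309 MB, 203 MB left
memory block 2: place 366 MB, 146 MB left
memory block 2: place 69 MB, 77 MB left
memory block 2: place 68 MB, 9 MB left
memory block 3: place 297 MB, 215 MB left
memory block 4: place 310 MB, 202 MB left
memory block 4: place 67 MB, 135 MB left
memory block 5: place 276 MB, 236 MB left
Final memory blocks: [309] [366,69,68] [297] [310,67] [276].

5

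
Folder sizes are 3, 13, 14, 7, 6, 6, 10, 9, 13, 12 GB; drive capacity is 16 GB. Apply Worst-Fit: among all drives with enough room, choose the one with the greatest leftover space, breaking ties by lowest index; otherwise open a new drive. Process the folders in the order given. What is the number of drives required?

drive 1: place 3 GB, 13 GB left
drive 1: place 13 GB, 0 GB left
drive 2: place 14 GB, 2 GB left
drive 3: place 7 GB, 9 GB left
drive 3: place 6 GB, 3 GB left
drive 4: place 6 GB, 10 GB left
drive 4: place 10 GB, 0 GB left
drive 5: place 9 GB, 7 GB left
drive 6: place 13 GB, 3 GB left
drive 7: place 12 GB, 4 GB left

7 drives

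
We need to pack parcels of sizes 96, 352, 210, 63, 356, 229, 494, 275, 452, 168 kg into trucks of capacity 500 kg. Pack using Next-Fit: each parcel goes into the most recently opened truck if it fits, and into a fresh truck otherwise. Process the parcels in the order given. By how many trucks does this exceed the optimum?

2

Next-Fit: [96,352] [210,63] [356] [229] [494] [275] [452] [168] → 8 trucks.
Total size 2695 kg; any packing needs at least ⌈2695/500⌉ = 6 trucks.
An optimal packing achieves that bound: [494] [452] [356,96] [352,63] [275,210] [229,168] → 6 trucks.
Excess: 8 − 6 = 2.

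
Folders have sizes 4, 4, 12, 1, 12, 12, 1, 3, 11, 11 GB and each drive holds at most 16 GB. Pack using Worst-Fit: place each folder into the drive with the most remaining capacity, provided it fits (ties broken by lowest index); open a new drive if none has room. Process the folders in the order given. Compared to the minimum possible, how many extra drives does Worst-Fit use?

Worst-Fit: [4,4,1,1,3] [12] [12] [12] [11] [11] → 6 drives.
Total size 71 GB; any packing needs at least ⌈71/16⌉ = 5 drives.
An optimal packing achieves that bound: [12,4] [12,4] [12,3,1] [11,1] [11] → 5 drives.
Excess: 6 − 5 = 1.

1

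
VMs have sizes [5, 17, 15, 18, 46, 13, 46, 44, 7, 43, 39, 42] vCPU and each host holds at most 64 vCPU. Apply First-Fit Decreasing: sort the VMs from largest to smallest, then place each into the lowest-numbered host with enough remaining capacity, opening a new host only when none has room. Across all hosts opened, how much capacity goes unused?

49

Sorted descending: 46, 46, 44, 43, 42, 39, 18, 17, 15, 13, 7, 5.
Put 46 vCPU in host 1; 18 vCPU remain.
Put 46 vCPU in host 2; 18 vCPU remain.
Put 44 vCPU in host 3; 20 vCPU remain.
Put 43 vCPU in host 4; 21 vCPU remain.
Put 42 vCPU in host 5; 22 vCPU remain.
Put 39 vCPU in host 6; 25 vCPU remain.
Put 18 vCPU in host 1; 0 vCPU remain.
Put 17 vCPU in host 2; 1 vCPU remain.
Put 15 vCPU in host 3; 5 vCPU remain.
Put 13 vCPU in host 4; 8 vCPU remain.
Put 7 vCPU in host 4; 1 vCPU remain.
Put 5 vCPU in host 3; 0 vCPU remain.
6 hosts × 64 vCPU = 384 vCPU; used 335 vCPU; unused 49 vCPU.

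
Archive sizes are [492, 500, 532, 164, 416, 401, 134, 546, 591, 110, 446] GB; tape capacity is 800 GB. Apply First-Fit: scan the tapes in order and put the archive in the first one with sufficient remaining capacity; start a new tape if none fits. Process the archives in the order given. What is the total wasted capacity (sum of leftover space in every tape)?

2068

tape 1: place 492 GB, 308 GB left
tape 2: place 500 GB, 300 GB left
tape 3: place 532 GB, 268 GB left
tape 1: place 164 GB, 144 GB left
tape 4: place 416 GB, 384 GB left
tape 5: place 401 GB, 399 GB left
tape 1: place 134 GB, 10 GB left
tape 6: place 546 GB, 254 GB left
tape 7: place 591 GB, 209 GB left
tape 2: place 110 GB, 190 GB left
tape 8: place 446 GB, 354 GB left
8 tapes × 800 GB = 6400 GB; used 4332 GB; unused 2068 GB.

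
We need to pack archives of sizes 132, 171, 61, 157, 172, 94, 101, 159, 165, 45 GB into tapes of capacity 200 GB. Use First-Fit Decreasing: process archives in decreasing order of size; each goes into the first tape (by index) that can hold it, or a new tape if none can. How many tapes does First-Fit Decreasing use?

8 tapes

Sorted descending: 172, 171, 165, 159, 157, 132, 101, 94, 61, 45.
tape 1: place 172 GB, 28 GB left
tape 2: place 171 GB, 29 GB left
tape 3: place 165 GB, 35 GB left
tape 4: place 159 GB, 41 GB left
tape 5: place 157 GB, 43 GB left
tape 6: place 132 GB, 68 GB left
tape 7: place 101 GB, 99 GB left
tape 7: place 94 GB, 5 GB left
tape 6: place 61 GB, 7 GB left
tape 8: place 45 GB, 155 GB left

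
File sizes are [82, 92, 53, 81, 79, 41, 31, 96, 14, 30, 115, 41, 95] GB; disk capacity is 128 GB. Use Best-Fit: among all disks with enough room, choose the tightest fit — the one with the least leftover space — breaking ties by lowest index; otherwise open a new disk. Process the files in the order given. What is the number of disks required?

8 disks

82 GB → disk 1 (remaining 46 GB)
92 GB → disk 2 (remaining 36 GB)
53 GB → disk 3 (remaining 75 GB)
81 GB → disk 4 (remaining 47 GB)
79 GB → disk 5 (remaining 49 GB)
41 GB → disk 1 (remaining 5 GB)
31 GB → disk 2 (remaining 5 GB)
96 GB → disk 6 (remaining 32 GB)
14 GB → disk 6 (remaining 18 GB)
30 GB → disk 4 (remaining 17 GB)
115 GB → disk 7 (remaining 13 GB)
41 GB → disk 5 (remaining 8 GB)
95 GB → disk 8 (remaining 33 GB)
Final disks: [82,41] [92,31] [53] [81,30] [79,41] [96,14] [115] [95].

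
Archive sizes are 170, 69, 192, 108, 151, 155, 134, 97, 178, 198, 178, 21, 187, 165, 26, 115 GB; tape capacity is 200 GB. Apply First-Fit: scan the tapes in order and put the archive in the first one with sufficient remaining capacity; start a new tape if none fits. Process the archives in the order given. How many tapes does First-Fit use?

13 tapes

tape 1: place 170 GB, 30 GB left
tape 2: place 69 GB, 131 GB left
tape 3: place 192 GB, 8 GB left
tape 2: place 108 GB, 23 GB left
tape 4: place 151 GB, 49 GB left
tape 5: place 155 GB, 45 GB left
tape 6: place 134 GB, 66 GB left
tape 7: place 97 GB, 103 GB left
tape 8: place 178 GB, 22 GB left
tape 9: place 198 GB, 2 GB left
tape 10: place 178 GB, 22 GB left
tape 1: place 21 GB, 9 GB left
tape 11: place 187 GB, 13 GB left
tape 12: place 165 GB, 35 GB left
tape 4: place 26 GB, 23 GB left
tape 13: place 115 GB, 85 GB left
Final tapes: [170,21] [69,108] [192] [151,26] [155] [134] [97] [178] [198] [178] [187] [165] [115].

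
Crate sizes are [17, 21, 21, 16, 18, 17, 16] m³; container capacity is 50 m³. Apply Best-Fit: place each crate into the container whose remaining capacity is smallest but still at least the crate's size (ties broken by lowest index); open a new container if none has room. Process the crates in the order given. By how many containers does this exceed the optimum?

Best-Fit: [17,21] [21,16] [18,17] [16] → 4 containers.
Total size 126 m³; any packing needs at least ⌈126/50⌉ = 3 containers.
An optimal packing achieves that bound: [21,21] [18,17] [17,16,16] → 3 containers.
Excess: 4 − 3 = 1.

1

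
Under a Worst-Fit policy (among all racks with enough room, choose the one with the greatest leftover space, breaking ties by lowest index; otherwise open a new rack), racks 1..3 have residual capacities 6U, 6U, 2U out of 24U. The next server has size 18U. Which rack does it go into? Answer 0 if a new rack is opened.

0

No rack has ≥ 18U free, so a new rack is opened.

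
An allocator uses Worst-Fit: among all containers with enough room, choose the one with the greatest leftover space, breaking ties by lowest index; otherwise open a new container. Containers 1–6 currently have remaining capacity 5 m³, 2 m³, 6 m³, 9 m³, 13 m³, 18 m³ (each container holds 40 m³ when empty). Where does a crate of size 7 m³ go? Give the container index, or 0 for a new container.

6

Containers with room: container 4 (9 m³), container 5 (13 m³), container 6 (18 m³).
Most room is container 6 with 18 m³ free.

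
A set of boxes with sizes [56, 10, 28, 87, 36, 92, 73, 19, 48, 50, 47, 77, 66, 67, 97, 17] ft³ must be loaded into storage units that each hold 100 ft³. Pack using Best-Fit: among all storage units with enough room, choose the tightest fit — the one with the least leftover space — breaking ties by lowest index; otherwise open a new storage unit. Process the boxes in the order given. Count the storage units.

storage unit 1: place 56 ft³, 44 ft³ left
storage unit 1: place 10 ft³, 34 ft³ left
storage unit 1: place 28 ft³, 6 ft³ left
storage unit 2: place 87 ft³, 13 ft³ left
storage unit 3: place 36 ft³, 64 ft³ left
storage unit 4: place 92 ft³, 8 ft³ left
storage unit 5: place 73 ft³, 27 ft³ left
storage unit 5: place 19 ft³, 8 ft³ left
storage unit 3: place 48 ft³, 16 ft³ left
storage unit 6: place 50 ft³, 50 ft³ left
storage unit 6: place 47 ft³, 3 ft³ left
storage unit 7: place 77 ft³, 23 ft³ left
storage unit 8: place 66 ft³, 34 ft³ left
storage unit 9: place 67 ft³, 33 ft³ left
storage unit 10: place 97 ft³, 3 ft³ left
storage unit 7: place 17 ft³, 6 ft³ left
Final storage units: [56,10,28] [87] [36,48] [92] [73,19] [50,47] [77,17] [66] [67] [97].

10 storage units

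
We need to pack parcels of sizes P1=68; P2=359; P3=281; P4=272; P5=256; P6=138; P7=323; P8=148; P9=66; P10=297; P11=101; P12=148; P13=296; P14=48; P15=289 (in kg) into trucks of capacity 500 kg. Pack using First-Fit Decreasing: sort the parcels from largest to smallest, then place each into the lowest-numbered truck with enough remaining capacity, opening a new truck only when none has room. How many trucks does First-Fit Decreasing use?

8

Sorted descending: 359, 323, 297, 296, 289, 281, 272, 256, 148, 148, 138, 101, 68, 66, 48.
359 kg → truck 1 (remaining 141 kg)
323 kg → truck 2 (remaining 177 kg)
297 kg → truck 3 (remaining 203 kg)
296 kg → truck 4 (remaining 204 kg)
289 kg → truck 5 (remaining 211 kg)
281 kg → truck 6 (remaining 219 kg)
272 kg → truck 7 (remaining 228 kg)
256 kg → truck 8 (remaining 244 kg)
148 kg → truck 2 (remaining 29 kg)
148 kg → truck 3 (remaining 55 kg)
138 kg → truck 1 (remaining 3 kg)
101 kg → truck 4 (remaining 103 kg)
68 kg → truck 4 (remaining 35 kg)
66 kg → truck 5 (remaining 145 kg)
48 kg → truck 3 (remaining 7 kg)
Final trucks: [359,138] [323,148] [297,148,48] [296,101,68] [289,66] [281] [272] [256].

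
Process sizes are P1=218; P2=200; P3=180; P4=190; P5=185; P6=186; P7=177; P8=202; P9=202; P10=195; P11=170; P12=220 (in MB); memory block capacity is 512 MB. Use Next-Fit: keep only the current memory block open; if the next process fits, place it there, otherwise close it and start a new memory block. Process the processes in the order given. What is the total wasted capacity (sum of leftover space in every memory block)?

Put P1 (218 MB) in memory block 1; 294 MB remain.
Put P2 (200 MB) in memory block 1; 94 MB remain.
Put P3 (180 MB) in memory block 2; 332 MB remain.
Put P4 (190 MB) in memory block 2; 142 MB remain.
Put P5 (185 MB) in memory block 3; 327 MB remain.
Put P6 (186 MB) in memory block 3; 141 MB remain.
Put P7 (177 MB) in memory block 4; 335 MB remain.
Put P8 (202 MB) in memory block 4; 133 MB remain.
Put P9 (202 MB) in memory block 5; 310 MB remain.
Put P10 (195 MB) in memory block 5; 115 MB remain.
Put P11 (170 MB) in memory block 6; 342 MB remain.
Put P12 (220 MB) in memory block 6; 122 MB remain.
6 memory blocks × 512 MB = 3072 MB; used 2325 MB; unused 747 MB.

747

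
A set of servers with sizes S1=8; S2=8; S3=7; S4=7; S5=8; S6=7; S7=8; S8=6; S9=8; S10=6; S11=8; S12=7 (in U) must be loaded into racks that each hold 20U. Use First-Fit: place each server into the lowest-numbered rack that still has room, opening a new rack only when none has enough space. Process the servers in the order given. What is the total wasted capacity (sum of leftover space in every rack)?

32

rack 1: place S1 (8U), 12U left
rack 1: place S2 (8U), 4U left
rack 2: place S3 (7U), 13U left
rack 2: place S4 (7U), 6U left
rack 3: place S5 (8U), 12U left
rack 3: place S6 (7U), 5U left
rack 4: place S7 (8U), 12U left
rack 2: place S8 (6U), 0U left
rack 4: place S9 (8U), 4U left
rack 5: place S10 (6U), 14U left
rack 5: place S11 (8U), 6U left
rack 6: place S12 (7U), 13U left
6 racks × 20U = 120U; used 88U; unused 32U.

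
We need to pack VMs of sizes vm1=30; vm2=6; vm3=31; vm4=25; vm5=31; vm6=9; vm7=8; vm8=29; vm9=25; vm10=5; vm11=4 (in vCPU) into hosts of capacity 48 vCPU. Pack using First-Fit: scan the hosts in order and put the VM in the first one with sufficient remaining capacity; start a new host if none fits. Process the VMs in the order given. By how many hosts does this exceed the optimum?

0

First-Fit: [30,6,9] [31,8,5,4] [25] [31] [29] [25] → 6 hosts.
6 VMs exceed 24 vCPU (half the capacity), and no two of those can share a host, so at least 6 hosts are needed.
So 6 is already optimal.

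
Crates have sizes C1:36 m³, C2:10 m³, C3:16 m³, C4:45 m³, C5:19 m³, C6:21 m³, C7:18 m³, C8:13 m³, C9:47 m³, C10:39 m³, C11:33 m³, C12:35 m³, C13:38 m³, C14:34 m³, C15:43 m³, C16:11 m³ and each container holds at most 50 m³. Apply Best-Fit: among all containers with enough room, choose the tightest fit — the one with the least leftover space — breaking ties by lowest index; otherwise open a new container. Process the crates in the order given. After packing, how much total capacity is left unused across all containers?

C1 (36 m³) → container 1 (remaining 14 m³)
C2 (10 m³) → container 1 (remaining 4 m³)
C3 (16 m³) → container 2 (remaining 34 m³)
C4 (45 m³) → container 3 (remaining 5 m³)
C5 (19 m³) → container 2 (remaining 15 m³)
C6 (21 m³) → container 4 (remaining 29 m³)
C7 (18 m³) → container 4 (remaining 11 m³)
C8 (13 m³) → container 2 (remaining 2 m³)
C9 (47 m³) → container 5 (remaining 3 m³)
C10 (39 m³) → container 6 (remaining 11 m³)
C11 (33 m³) → container 7 (remaining 17 m³)
C12 (35 m³) → container 8 (remaining 15 m³)
C13 (38 m³) → container 9 (remaining 12 m³)
C14 (34 m³) → container 10 (remaining 16 m³)
C15 (43 m³) → container 11 (remaining 7 m³)
C16 (11 m³) → container 4 (remaining 0 m³)
11 containers × 50 m³ = 550 m³; used 458 m³; unused 92 m³.

92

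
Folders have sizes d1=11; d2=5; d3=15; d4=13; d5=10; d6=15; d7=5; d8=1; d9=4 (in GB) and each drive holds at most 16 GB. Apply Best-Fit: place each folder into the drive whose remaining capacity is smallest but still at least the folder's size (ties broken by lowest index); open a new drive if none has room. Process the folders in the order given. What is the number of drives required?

Put d1 (11 GB) in drive 1; 5 GB remain.
Put d2 (5 GB) in drive 1; 0 GB remain.
Put d3 (15 GB) in drive 2; 1 GB remain.
Put d4 (13 GB) in drive 3; 3 GB remain.
Put d5 (10 GB) in drive 4; 6 GB remain.
Put d6 (15 GB) in drive 5; 1 GB remain.
Put d7 (5 GB) in drive 4; 1 GB remain.
Put d8 (1 GB) in drive 2; 0 GB remain.
Put d9 (4 GB) in drive 6; 12 GB remain.

6 drives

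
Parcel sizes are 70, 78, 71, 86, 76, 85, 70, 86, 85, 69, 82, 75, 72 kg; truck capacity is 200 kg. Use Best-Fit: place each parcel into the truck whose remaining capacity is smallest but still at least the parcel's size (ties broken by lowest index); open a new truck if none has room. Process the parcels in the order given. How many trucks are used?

Put 70 kg in truck 1; 130 kg remain.
Put 78 kg in truck 1; 52 kg remain.
Put 71 kg in truck 2; 129 kg remain.
Put 86 kg in truck 2; 43 kg remain.
Put 76 kg in truck 3; 124 kg remain.
Put 85 kg in truck 3; 39 kg remain.
Put 70 kg in truck 4; 130 kg remain.
Put 86 kg in truck 4; 44 kg remain.
Put 85 kg in truck 5; 115 kg remain.
Put 69 kg in truck 5; 46 kg remain.
Put 82 kg in truck 6; 118 kg remain.
Put 75 kg in truck 6; 43 kg remain.
Put 72 kg in truck 7; 128 kg remain.
Final trucks: [70,78] [71,86] [76,85] [70,86] [85,69] [82,75] [72].

7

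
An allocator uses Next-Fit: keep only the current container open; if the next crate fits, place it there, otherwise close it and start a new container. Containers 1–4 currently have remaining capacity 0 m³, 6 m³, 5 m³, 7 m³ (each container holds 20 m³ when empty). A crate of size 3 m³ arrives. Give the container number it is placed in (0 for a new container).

Next-Fit only looks at container 4, which has 7 m³ free.
3 m³ fits there.

4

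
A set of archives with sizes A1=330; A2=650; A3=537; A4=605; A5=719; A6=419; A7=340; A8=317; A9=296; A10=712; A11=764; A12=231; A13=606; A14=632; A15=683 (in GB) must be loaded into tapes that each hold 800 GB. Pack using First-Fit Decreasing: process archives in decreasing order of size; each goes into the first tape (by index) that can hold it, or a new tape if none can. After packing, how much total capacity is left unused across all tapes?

1759

Sorted descending: 764, 719, 712, 683, 650, 632, 606, 605, 537, 419, 340, 330, 317, 296, 231.
tape 1: place 764 GB, 36 GB left
tape 2: place 719 GB, 81 GB left
tape 3: place 712 GB, 88 GB left
tape 4: place 683 GB, 117 GB left
tape 5: place 650 GB, 150 GB left
tape 6: place 632 GB, 168 GB left
tape 7: place 606 GB, 194 GB left
tape 8: place 605 GB, 195 GB left
tape 9: place 537 GB, 263 GB left
tape 10: place 419 GB, 381 GB left
tape 10: place 340 GB, 41 GB left
tape 11: place 330 GB, 470 GB left
tape 11: place 317 GB, 153 GB left
tape 12: place 296 GB, 504 GB left
tape 9: place 231 GB, 32 GB left
12 tapes × 800 GB = 9600 GB; used 7841 GB; unused 1759 GB.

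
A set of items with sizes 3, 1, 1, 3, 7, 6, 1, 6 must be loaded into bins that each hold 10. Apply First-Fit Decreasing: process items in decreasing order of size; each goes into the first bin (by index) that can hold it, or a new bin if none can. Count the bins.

Sorted descending: 7, 6, 6, 3, 3, 1, 1, 1.
Put 7 in bin 1; 3 remain.
Put 6 in bin 2; 4 remain.
Put 6 in bin 3; 4 remain.
Put 3 in bin 1; 0 remain.
Put 3 in bin 2; 1 remain.
Put 1 in bin 2; 0 remain.
Put 1 in bin 3; 3 remain.
Put 1 in bin 3; 2 remain.

3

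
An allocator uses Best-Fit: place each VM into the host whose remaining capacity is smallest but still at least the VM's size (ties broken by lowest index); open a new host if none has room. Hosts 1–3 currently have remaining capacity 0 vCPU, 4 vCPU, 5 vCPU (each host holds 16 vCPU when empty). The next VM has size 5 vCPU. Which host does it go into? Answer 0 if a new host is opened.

3

Hosts with room: host 3 (5 vCPU).
Tightest fit is host 3 with 5 vCPU free.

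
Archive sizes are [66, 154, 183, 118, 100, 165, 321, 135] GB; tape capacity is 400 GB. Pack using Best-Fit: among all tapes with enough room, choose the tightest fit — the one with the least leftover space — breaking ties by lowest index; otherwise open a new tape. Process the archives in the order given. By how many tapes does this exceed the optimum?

Best-Fit: [66,154,118] [183,100] [165,135] [321] → 4 tapes.
Total size 1242 GB; any packing needs at least ⌈1242/400⌉ = 4 tapes.
So 4 is already optimal.

0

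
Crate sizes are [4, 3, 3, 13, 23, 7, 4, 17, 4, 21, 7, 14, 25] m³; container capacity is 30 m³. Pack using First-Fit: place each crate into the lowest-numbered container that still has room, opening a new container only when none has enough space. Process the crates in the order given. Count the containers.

6

Put 4 m³ in container 1; 26 m³ remain.
Put 3 m³ in container 1; 23 m³ remain.
Put 3 m³ in container 1; 20 m³ remain.
Put 13 m³ in container 1; 7 m³ remain.
Put 23 m³ in container 2; 7 m³ remain.
Put 7 m³ in container 1; 0 m³ remain.
Put 4 m³ in container 2; 3 m³ remain.
Put 17 m³ in container 3; 13 m³ remain.
Put 4 m³ in container 3; 9 m³ remain.
Put 21 m³ in container 4; 9 m³ remain.
Put 7 m³ in container 3; 2 m³ remain.
Put 14 m³ in container 5; 16 m³ remain.
Put 25 m³ in container 6; 5 m³ remain.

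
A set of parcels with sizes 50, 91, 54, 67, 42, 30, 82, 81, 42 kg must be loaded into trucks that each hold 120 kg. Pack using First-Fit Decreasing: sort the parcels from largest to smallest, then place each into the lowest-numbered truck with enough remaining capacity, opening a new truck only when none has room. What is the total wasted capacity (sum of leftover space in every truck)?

Sorted descending: 91, 82, 81, 67, 54, 50, 42, 42, 30.
91 kg → truck 1 (remaining 29 kg)
82 kg → truck 2 (remaining 38 kg)
81 kg → truck 3 (remaining 39 kg)
67 kg → truck 4 (remaining 53 kg)
54 kg → truck 5 (remaining 66 kg)
50 kg → truck 4 (remaining 3 kg)
42 kg → truck 5 (remaining 24 kg)
42 kg → truck 6 (remaining 78 kg)
30 kg → truck 2 (remaining 8 kg)
6 trucks × 120 kg = 720 kg; used 539 kg; unused 181 kg.

181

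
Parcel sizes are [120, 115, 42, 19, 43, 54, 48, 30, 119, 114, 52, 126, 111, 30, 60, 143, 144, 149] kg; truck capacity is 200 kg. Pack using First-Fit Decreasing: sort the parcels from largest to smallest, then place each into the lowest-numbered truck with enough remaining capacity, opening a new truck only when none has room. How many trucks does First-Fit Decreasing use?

Sorted descending: 149, 144, 143, 126, 120, 119, 115, 114, 111, 60, 54, 52, 48, 43, 42, 30, 30, 19.
Put 149 kg in truck 1; 51 kg remain.
Put 144 kg in truck 2; 56 kg remain.
Put 143 kg in truck 3; 57 kg remain.
Put 126 kg in truck 4; 74 kg remain.
Put 120 kg in truck 5; 80 kg remain.
Put 119 kg in truck 6; 81 kg remain.
Put 115 kg in truck 7; 85 kg remain.
Put 114 kg in truck 8; 86 kg remain.
Put 111 kg in truck 9; 89 kg remain.
Put 60 kg in truck 4; 14 kg remain.
Put 54 kg in truck 2; 2 kg remain.
Put 52 kg in truck 3; 5 kg remain.
Put 48 kg in truck 1; 3 kg remain.
Put 43 kg in truck 5; 37 kg remain.
Put 42 kg in truck 6; 39 kg remain.
Put 30 kg in truck 5; 7 kg remain.
Put 30 kg in truck 6; 9 kg remain.
Put 19 kg in truck 7; 66 kg remain.

9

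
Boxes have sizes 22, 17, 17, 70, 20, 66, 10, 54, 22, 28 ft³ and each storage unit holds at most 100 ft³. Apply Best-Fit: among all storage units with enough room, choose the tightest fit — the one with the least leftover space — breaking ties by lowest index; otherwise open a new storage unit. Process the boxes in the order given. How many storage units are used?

22 ft³ → storage unit 1 (remaining 78 ft³)
17 ft³ → storage unit 1 (remaining 61 ft³)
17 ft³ → storage unit 1 (remaining 44 ft³)
70 ft³ → storage unit 2 (remaining 30 ft³)
20 ft³ → storage unit 2 (remaining 10 ft³)
66 ft³ → storage unit 3 (remaining 34 ft³)
10 ft³ → storage unit 2 (remaining 0 ft³)
54 ft³ → storage unit 4 (remaining 46 ft³)
22 ft³ → storage unit 3 (remaining 12 ft³)
28 ft³ → storage unit 1 (remaining 16 ft³)

4 storage units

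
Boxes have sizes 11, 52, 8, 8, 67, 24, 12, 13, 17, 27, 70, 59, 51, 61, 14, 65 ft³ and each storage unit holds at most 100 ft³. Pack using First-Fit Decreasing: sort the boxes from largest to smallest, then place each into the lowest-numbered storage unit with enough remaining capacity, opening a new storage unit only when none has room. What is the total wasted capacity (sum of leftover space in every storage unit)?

141

Sorted descending: 70, 67, 65, 61, 59, 52, 51, 27, 24, 17, 14, 13, 12, 11, 8, 8.
storage unit 1: place 70 ft³, 30 ft³ left
storage unit 2: place 67 ft³, 33 ft³ left
storage unit 3: place 65 ft³, 35 ft³ left
storage unit 4: place 61 ft³, 39 ft³ left
storage unit 5: place 59 ft³, 41 ft³ left
storage unit 6: place 52 ft³, 48 ft³ left
storage unit 7: place 51 ft³, 49 ft³ left
storage unit 1: place 27 ft³, 3 ft³ left
storage unit 2: place 24 ft³, 9 ft³ left
storage unit 3: place 17 ft³, 18 ft³ left
storage unit 3: place 14 ft³, 4 ft³ left
storage unit 4: place 13 ft³, 26 ft³ left
storage unit 4: place 12 ft³, 14 ft³ left
storage unit 4: place 11 ft³, 3 ft³ left
storage unit 2: place 8 ft³, 1 ft³ left
storage unit 5: place 8 ft³, 33 ft³ left
7 storage units × 100 ft³ = 700 ft³; used 559 ft³; unused 141 ft³.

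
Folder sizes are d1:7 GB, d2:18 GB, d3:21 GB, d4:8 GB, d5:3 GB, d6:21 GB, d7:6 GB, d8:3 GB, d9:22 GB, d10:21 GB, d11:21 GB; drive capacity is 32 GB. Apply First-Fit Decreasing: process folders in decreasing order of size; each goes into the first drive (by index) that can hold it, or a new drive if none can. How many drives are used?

Sorted descending: 22, 21, 21, 21, 21, 18, 8, 7, 6, 3, 3.
22 GB → drive 1 (remaining 10 GB)
21 GB → drive 2 (remaining 11 GB)
21 GB → drive 3 (remaining 11 GB)
21 GB → drive 4 (remaining 11 GB)
21 GB → drive 5 (remaining 11 GB)
18 GB → drive 6 (remaining 14 GB)
8 GB → drive 1 (remaining 2 GB)
7 GB → drive 2 (remaining 4 GB)
6 GB → drive 3 (remaining 5 GB)
3 GB → drive 2 (remaining 1 GB)
3 GB → drive 3 (remaining 2 GB)

6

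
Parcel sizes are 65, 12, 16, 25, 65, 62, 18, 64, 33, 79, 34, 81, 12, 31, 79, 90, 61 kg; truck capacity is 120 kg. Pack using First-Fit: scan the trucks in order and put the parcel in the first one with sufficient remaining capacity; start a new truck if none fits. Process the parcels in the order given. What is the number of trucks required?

Put 65 kg in truck 1; 55 kg remain.
Put 12 kg in truck 1; 43 kg remain.
Put 16 kg in truck 1; 27 kg remain.
Put 25 kg in truck 1; 2 kg remain.
Put 65 kg in truck 2; 55 kg remain.
Put 62 kg in truck 3; 58 kg remain.
Put 18 kg in truck 2; 37 kg remain.
Put 64 kg in truck 4; 56 kg remain.
Put 33 kg in truck 2; 4 kg remain.
Put 79 kg in truck 5; 41 kg remain.
Put 34 kg in truck 3; 24 kg remain.
Put 81 kg in truck 6; 39 kg remain.
Put 12 kg in truck 3; 12 kg remain.
Put 31 kg in truck 4; 25 kg remain.
Put 79 kg in truck 7; 41 kg remain.
Put 90 kg in truck 8; 30 kg remain.
Put 61 kg in truck 9; 59 kg remain.

9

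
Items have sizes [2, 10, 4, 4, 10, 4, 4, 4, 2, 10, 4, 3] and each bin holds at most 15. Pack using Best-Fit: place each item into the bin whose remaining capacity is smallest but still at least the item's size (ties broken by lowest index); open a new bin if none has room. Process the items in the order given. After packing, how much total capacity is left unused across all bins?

Put 2 in bin 1; 13 remain.
Put 10 in bin 1; 3 remain.
Put 4 in bin 2; 11 remain.
Put 4 in bin 2; 7 remain.
Put 10 in bin 3; 5 remain.
Put 4 in bin 3; 1 remain.
Put 4 in bin 2; 3 remain.
Put 4 in bin 4; 11 remain.
Put 2 in bin 1; 1 remain.
Put 10 in bin 4; 1 remain.
Put 4 in bin 5; 11 remain.
Put 3 in bin 2; 0 remain.
5 bins × 15 = 75; used 61; unused 14.

14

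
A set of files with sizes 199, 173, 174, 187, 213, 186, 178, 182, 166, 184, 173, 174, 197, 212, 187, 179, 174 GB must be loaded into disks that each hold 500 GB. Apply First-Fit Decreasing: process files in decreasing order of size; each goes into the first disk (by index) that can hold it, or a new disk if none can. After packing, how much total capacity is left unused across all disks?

1362

Sorted descending: 213, 212, 199, 197, 187, 187, 186, 184, 182, 179, 178, 174, 174, 174, 173, 173, 166.
213 GB → disk 1 (remaining 287 GB)
212 GB → disk 1 (remaining 75 GB)
199 GB → disk 2 (remaining 301 GB)
197 GB → disk 2 (remaining 104 GB)
187 GB → disk 3 (remaining 313 GB)
187 GB → disk 3 (remaining 126 GB)
186 GB → disk 4 (remaining 314 GB)
184 GB → disk 4 (remaining 130 GB)
182 GB → disk 5 (remaining 318 GB)
179 GB → disk 5 (remaining 139 GB)
178 GB → disk 6 (remaining 322 GB)
174 GB → disk 6 (remaining 148 GB)
174 GB → disk 7 (remaining 326 GB)
174 GB → disk 7 (remaining 152 GB)
173 GB → disk 8 (remaining 327 GB)
173 GB → disk 8 (remaining 154 GB)
166 GB → disk 9 (remaining 334 GB)
9 disks × 500 GB = 4500 GB; used 3138 GB; unused 1362 GB.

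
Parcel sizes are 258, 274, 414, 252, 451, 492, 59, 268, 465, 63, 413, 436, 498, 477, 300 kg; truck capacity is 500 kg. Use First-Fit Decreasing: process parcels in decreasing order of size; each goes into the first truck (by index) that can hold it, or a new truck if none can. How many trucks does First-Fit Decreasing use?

Sorted descending: 498, 492, 477, 465, 451, 436, 414, 413, 300, 274, 268, 258, 252, 63, 59.
truck 1: place 498 kg, 2 kg left
truck 2: place 492 kg, 8 kg left
truck 3: place 477 kg, 23 kg left
truck 4: place 465 kg, 35 kg left
truck 5: place 451 kg, 49 kg left
truck 6: place 436 kg, 64 kg left
truck 7: place 414 kg, 86 kg left
truck 8: place 413 kg, 87 kg left
truck 9: place 300 kg, 200 kg left
truck 10: place 274 kg, 226 kg left
truck 11: place 268 kg, 232 kg left
truck 12: place 258 kg, 242 kg left
truck 13: place 252 kg, 248 kg left
truck 6: place 63 kg, 1 kg left
truck 7: place 59 kg, 27 kg left
Final trucks: [498] [492] [477] [465] [451] [436,63] [414,59] [413] [300] [274] [268] [258] [252].

13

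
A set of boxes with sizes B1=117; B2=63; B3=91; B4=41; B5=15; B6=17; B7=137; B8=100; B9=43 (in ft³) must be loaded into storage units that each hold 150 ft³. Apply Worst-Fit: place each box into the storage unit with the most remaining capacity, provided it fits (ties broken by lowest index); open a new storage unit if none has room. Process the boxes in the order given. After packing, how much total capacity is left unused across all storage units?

126

storage unit 1: place B1 (117 ft³), 33 ft³ left
storage unit 2: place B2 (63 ft³), 87 ft³ left
storage unit 3: place B3 (91 ft³), 59 ft³ left
storage unit 2: place B4 (41 ft³), 46 ft³ left
storage unit 3: place B5 (15 ft³), 44 ft³ left
storage unit 2: place B6 (17 ft³), 29 ft³ left
storage unit 4: place B7 (137 ft³), 13 ft³ left
storage unit 5: place B8 (100 ft³), 50 ft³ left
storage unit 5: place B9 (43 ft³), 7 ft³ left
5 storage units × 150 ft³ = 750 ft³; used 624 ft³; unused 126 ft³.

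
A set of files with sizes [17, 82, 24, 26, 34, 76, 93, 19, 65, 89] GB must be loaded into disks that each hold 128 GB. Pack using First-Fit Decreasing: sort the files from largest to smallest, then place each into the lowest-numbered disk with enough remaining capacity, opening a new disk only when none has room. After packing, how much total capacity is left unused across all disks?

115

Sorted descending: 93, 89, 82, 76, 65, 34, 26, 24, 19, 17.
disk 1: place 93 GB, 35 GB left
disk 2: place 89 GB, 39 GB left
disk 3: place 82 GB, 46 GB left
disk 4: place 76 GB, 52 GB left
disk 5: place 65 GB, 63 GB left
disk 1: place 34 GB, 1 GB left
disk 2: place 26 GB, 13 GB left
disk 3: place 24 GB, 22 GB left
disk 3: place 19 GB, 3 GB left
disk 4: place 17 GB, 35 GB left
5 disks × 128 GB = 640 GB; used 525 GB; unused 115 GB.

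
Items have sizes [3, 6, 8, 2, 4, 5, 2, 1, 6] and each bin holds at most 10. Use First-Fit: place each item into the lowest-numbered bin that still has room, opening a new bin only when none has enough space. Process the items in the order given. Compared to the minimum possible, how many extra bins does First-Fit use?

0

First-Fit: [3,6,1] [8,2] [4,5] [2,6] → 4 bins.
Total size 37; any packing needs at least ⌈37/10⌉ = 4 bins.
So 4 is already optimal.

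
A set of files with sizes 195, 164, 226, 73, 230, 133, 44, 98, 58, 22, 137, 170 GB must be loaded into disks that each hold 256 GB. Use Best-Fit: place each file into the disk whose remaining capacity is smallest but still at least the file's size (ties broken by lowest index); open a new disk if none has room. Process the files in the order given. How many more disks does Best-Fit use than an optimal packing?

0

Best-Fit: [195,44] [164,73] [226] [230] [133,98,22] [58,137] [170] → 7 disks.
Total size 1550 GB; any packing needs at least ⌈1550/256⌉ = 7 disks.
So 7 is already optimal.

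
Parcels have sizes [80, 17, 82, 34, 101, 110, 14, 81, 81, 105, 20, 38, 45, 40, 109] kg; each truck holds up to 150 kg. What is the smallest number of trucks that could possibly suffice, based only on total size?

Total size = 80 + 17 + 82 + 34 + 101 + 110 + 14 + 81 + 81 + 105 + 20 + 38 + 45 + 40 + 109 = 957 kg.
⌈957 / 150⌉ = 7.

7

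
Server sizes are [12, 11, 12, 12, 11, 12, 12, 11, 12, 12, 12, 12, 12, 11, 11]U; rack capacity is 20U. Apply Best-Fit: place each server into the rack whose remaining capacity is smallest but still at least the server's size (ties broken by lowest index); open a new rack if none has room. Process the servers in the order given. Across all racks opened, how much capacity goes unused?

Put 12U in rack 1; 8U remain.
Put 11U in rack 2; 9U remain.
Put 12U in rack 3; 8U remain.
Put 12U in rack 4; 8U remain.
Put 11U in rack 5; 9U remain.
Put 12U in rack 6; 8U remain.
Put 12U in rack 7; 8U remain.
Put 11U in rack 8; 9U remain.
Put 12U in rack 9; 8U remain.
Put 12U in rack 10; 8U remain.
Put 12U in rack 11; 8U remain.
Put 12U in rack 12; 8U remain.
Put 12U in rack 13; 8U remain.
Put 11U in rack 14; 9U remain.
Put 11U in rack 15; 9U remain.
15 racks × 20U = 300U; used 175U; unused 125U.

125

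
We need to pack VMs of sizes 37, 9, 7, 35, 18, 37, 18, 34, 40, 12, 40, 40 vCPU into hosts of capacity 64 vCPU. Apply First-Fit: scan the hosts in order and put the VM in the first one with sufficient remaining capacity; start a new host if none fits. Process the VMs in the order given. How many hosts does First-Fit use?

7

37 vCPU → host 1 (remaining 27 vCPU)
9 vCPU → host 1 (remaining 18 vCPU)
7 vCPU → host 1 (remaining 11 vCPU)
35 vCPU → host 2 (remaining 29 vCPU)
18 vCPU → host 2 (remaining 11 vCPU)
37 vCPU → host 3 (remaining 27 vCPU)
18 vCPU → host 3 (remaining 9 vCPU)
34 vCPU → host 4 (remaining 30 vCPU)
40 vCPU → host 5 (remaining 24 vCPU)
12 vCPU → host 4 (remaining 18 vCPU)
40 vCPU → host 6 (remaining 24 vCPU)
40 vCPU → host 7 (remaining 24 vCPU)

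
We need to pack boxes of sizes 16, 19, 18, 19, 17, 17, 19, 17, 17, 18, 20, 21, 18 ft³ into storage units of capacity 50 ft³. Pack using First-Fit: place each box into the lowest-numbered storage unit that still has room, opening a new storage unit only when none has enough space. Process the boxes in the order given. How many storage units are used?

storage unit 1: place 16 ft³, 34 ft³ left
storage unit 1: place 19 ft³, 15 ft³ left
storage unit 2: place 18 ft³, 32 ft³ left
storage unit 2: place 19 ft³, 13 ft³ left
storage unit 3: place 17 ft³, 33 ft³ left
storage unit 3: place 17 ft³, 16 ft³ left
storage unit 4: place 19 ft³, 31 ft³ left
storage unit 4: place 17 ft³, 14 ft³ left
storage unit 5: place 17 ft³, 33 ft³ left
storage unit 5: place 18 ft³, 15 ft³ left
storage unit 6: place 20 ft³, 30 ft³ left
storage unit 6: place 21 ft³, 9 ft³ left
storage unit 7: place 18 ft³, 32 ft³ left

7 storage units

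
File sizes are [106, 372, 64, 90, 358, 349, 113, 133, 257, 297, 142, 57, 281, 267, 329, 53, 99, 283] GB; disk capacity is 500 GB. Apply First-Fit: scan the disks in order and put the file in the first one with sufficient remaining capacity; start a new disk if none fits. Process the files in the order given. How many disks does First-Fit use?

10

disk 1: place 106 GB, 394 GB left
disk 1: place 372 GB, 22 GB left
disk 2: place 64 GB, 436 GB left
disk 2: place 90 GB, 346 GB left
disk 3: place 358 GB, 142 GB left
disk 4: place 349 GB, 151 GB left
disk 2: place 113 GB, 233 GB left
disk 2: place 133 GB, 100 GB left
disk 5: place 257 GB, 243 GB left
disk 6: place 297 GB, 203 GB left
disk 3: place 142 GB, 0 GB left
disk 2: place 57 GB, 43 GB left
disk 7: place 281 GB, 219 GB left
disk 8: place 267 GB, 233 GB left
disk 9: place 329 GB, 171 GB left
disk 4: place 53 GB, 98 GB left
disk 5: place 99 GB, 144 GB left
disk 10: place 283 GB, 217 GB left
Final disks: [106,372] [64,90,113,133,57] [358,142] [349,53] [257,99] [297] [281] [267] [329] [283].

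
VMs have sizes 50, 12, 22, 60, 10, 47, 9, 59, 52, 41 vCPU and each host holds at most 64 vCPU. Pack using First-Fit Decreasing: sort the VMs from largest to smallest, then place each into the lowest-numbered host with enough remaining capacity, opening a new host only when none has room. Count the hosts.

6

Sorted descending: 60, 59, 52, 50, 47, 41, 22, 12, 10, 9.
host 1: place 60 vCPU, 4 vCPU left
host 2: place 59 vCPU, 5 vCPU left
host 3: place 52 vCPU, 12 vCPU left
host 4: place 50 vCPU, 14 vCPU left
host 5: place 47 vCPU, 17 vCPU left
host 6: place 41 vCPU, 23 vCPU left
host 6: place 22 vCPU, 1 vCPU left
host 3: place 12 vCPU, 0 vCPU left
host 4: place 10 vCPU, 4 vCPU left
host 5: place 9 vCPU, 8 vCPU left
Final hosts: [60] [59] [52,12] [50,10] [47,9] [41,22].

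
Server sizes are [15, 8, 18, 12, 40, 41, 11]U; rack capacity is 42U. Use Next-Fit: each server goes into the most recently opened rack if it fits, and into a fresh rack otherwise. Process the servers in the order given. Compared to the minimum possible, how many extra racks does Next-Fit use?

Next-Fit: [15,8,18] [12] [40] [41] [11] → 5 racks.
Total size 145U; any packing needs at least ⌈145/42⌉ = 4 racks.
An optimal packing achieves that bound: [41] [40] [18,15,8] [12,11] → 4 racks.
Excess: 5 − 4 = 1.

1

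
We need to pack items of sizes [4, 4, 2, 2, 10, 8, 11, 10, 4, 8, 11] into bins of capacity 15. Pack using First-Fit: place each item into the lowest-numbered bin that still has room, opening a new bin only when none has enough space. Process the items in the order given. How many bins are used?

7 bins

4 → bin 1 (remaining 11)
4 → bin 1 (remaining 7)
2 → bin 1 (remaining 5)
2 → bin 1 (remaining 3)
10 → bin 2 (remaining 5)
8 → bin 3 (remaining 7)
11 → bin 4 (remaining 4)
10 → bin 5 (remaining 5)
4 → bin 2 (remaining 1)
8 → bin 6 (remaining 7)
11 → bin 7 (remaining 4)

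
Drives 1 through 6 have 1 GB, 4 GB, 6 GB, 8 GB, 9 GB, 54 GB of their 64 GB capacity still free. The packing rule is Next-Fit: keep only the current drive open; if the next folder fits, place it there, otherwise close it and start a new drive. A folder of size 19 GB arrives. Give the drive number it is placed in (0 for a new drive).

6

Next-Fit only looks at drive 6, which has 54 GB free.
19 GB fits there.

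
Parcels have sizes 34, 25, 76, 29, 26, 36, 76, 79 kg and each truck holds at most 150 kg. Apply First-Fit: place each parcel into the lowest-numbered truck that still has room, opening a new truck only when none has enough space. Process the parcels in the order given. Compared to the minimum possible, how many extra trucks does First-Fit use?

First-Fit: [34,25,76] [29,26,36] [76] [79] → 4 trucks.
Total size 381 kg; any packing needs at least ⌈381/150⌉ = 3 trucks.
An optimal packing achieves that bound: [79,36,34] [76,29,26] [76,25] → 3 trucks.
Excess: 4 − 3 = 1.

1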